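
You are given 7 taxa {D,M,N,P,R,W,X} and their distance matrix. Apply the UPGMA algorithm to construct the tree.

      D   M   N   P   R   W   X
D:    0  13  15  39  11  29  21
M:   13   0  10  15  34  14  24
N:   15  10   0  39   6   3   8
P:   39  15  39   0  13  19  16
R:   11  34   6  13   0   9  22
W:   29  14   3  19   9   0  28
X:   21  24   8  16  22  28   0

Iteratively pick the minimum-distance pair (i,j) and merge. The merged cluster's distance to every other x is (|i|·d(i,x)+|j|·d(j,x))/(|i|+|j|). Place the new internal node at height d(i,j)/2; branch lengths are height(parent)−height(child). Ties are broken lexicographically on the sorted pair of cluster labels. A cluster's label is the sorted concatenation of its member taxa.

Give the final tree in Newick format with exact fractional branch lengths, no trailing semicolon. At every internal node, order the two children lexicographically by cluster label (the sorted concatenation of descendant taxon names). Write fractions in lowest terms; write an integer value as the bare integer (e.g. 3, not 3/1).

(((D:13/2,M:13/2):35/12,((N:3/2,W:3/2):9/4,R:15/4):17/3):119/60,(P:8,X:8):17/5)

iteration 1: select N,W (d=3); attach at lengths (3/2, 3/2); label the merged cluster NW
  updated: d(D,NW)=22, d(M,NW)=12, d(NW,P)=29, d(NW,R)=15/2, d(NW,X)=18
iteration 2: select NW,R (d=15/2); attach at lengths (9/4, 15/4); label the merged cluster NRW
  updated: d(D,NRW)=55/3, d(M,NRW)=58/3, d(NRW,P)=71/3, d(NRW,X)=58/3
iteration 3: select D,M (d=13); attach at lengths (13/2, 13/2); label the merged cluster DM
  updated: d(DM,NRW)=113/6, d(DM,P)=27, d(DM,X)=45/2
iteration 4: select P,X (d=16); attach at lengths (8, 8); label the merged cluster PX
  updated: d(DM,PX)=99/4, d(NRW,PX)=43/2
iteration 5: select DM,NRW (d=113/6); attach at lengths (35/12, 17/3); label the merged cluster DMNRW
  updated: d(DMNRW,PX)=114/5
iteration 6: select DMNRW,PX (d=114/5); attach at lengths (119/60, 17/5); label the merged cluster DMNPRWX
final tree: (((D:13/2,M:13/2):35/12,((N:3/2,W:3/2):9/4,R:15/4):17/3):119/60,(P:8,X:8):17/5)
total length: 1559/30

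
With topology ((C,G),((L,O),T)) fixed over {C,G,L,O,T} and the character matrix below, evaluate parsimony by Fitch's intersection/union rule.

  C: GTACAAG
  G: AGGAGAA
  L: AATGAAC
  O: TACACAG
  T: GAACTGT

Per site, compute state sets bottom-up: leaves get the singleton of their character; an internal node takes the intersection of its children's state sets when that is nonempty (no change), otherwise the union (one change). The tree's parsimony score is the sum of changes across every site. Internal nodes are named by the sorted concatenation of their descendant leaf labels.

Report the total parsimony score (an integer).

CG@0: {G} ∪ {A} = {A,G} (union, +1)
LO@0: {A} ∪ {T} = {A,T} (union, +1)
LOT@0: {A,T} ∪ {G} = {A,G,T} (union, +1)
CGLOT@0: {A,G} ∩ {A,G,T} = {A,G} (intersection, +0)
CG@1: {T} ∪ {G} = {G,T} (union, +1)
LO@1: {A} ∩ {A} = {A} (intersection, +0)
LOT@1: {A} ∩ {A} = {A} (intersection, +0)
CGLOT@1: {G,T} ∪ {A} = {A,G,T} (union, +1)
CG@2: {A} ∪ {G} = {A,G} (union, +1)
LO@2: {T} ∪ {C} = {C,T} (union, +1)
LOT@2: {C,T} ∪ {A} = {A,C,T} (union, +1)
CGLOT@2: {A,G} ∩ {A,C,T} = {A} (intersection, +0)
CG@3: {C} ∪ {A} = {A,C} (union, +1)
LO@3: {G} ∪ {A} = {A,G} (union, +1)
LOT@3: {A,G} ∪ {C} = {A,C,G} (union, +1)
CGLOT@3: {A,C} ∩ {A,C,G} = {A,C} (intersection, +0)
CG@4: {A} ∪ {G} = {A,G} (union, +1)
LO@4: {A} ∪ {C} = {A,C} (union, +1)
LOT@4: {A,C} ∪ {T} = {A,C,T} (union, +1)
CGLOT@4: {A,G} ∩ {A,C,T} = {A} (intersection, +0)
CG@5: {A} ∩ {A} = {A} (intersection, +0)
LO@5: {A} ∩ {A} = {A} (intersection, +0)
LOT@5: {A} ∪ {G} = {A,G} (union, +1)
CGLOT@5: {A} ∩ {A,G} = {A} (intersection, +0)
CG@6: {G} ∪ {A} = {A,G} (union, +1)
LO@6: {C} ∪ {G} = {C,G} (union, +1)
LOT@6: {C,G} ∪ {T} = {C,G,T} (union, +1)
CGLOT@6: {A,G} ∩ {C,G,T} = {G} (intersection, +0)
per-site changes: [3, 2, 3, 3, 3, 1, 3]; total = 18

18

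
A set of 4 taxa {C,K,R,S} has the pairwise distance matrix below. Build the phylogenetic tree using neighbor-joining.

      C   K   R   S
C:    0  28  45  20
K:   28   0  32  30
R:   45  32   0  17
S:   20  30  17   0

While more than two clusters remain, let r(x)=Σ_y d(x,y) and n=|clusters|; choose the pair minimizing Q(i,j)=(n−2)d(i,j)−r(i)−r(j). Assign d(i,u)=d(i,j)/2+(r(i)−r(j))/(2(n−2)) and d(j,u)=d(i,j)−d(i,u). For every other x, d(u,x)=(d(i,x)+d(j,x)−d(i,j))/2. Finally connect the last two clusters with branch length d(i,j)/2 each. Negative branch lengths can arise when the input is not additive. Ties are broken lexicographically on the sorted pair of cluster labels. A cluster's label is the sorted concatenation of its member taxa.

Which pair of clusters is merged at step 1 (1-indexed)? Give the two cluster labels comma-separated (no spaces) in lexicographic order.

C,K

1. join C+K (d=28, Q=-127) ⇒ CK; edges |C|=59/4, |K|=53/4
  updated: d(CK,R)=49/2, d(CK,S)=11
2. join CK+R (d=49/2, Q=-105/2) ⇒ CKR; edges |CK|=37/4, |R|=61/4
  updated: d(CKR,S)=7/4
3. join CKR+S (d=7/4) ⇒ CKRS; edges |CKR|=7/8, |S|=7/8
final tree: (((C:59/4,K:53/4):37/4,R:61/4):7/8,S:7/8)
total length: 217/4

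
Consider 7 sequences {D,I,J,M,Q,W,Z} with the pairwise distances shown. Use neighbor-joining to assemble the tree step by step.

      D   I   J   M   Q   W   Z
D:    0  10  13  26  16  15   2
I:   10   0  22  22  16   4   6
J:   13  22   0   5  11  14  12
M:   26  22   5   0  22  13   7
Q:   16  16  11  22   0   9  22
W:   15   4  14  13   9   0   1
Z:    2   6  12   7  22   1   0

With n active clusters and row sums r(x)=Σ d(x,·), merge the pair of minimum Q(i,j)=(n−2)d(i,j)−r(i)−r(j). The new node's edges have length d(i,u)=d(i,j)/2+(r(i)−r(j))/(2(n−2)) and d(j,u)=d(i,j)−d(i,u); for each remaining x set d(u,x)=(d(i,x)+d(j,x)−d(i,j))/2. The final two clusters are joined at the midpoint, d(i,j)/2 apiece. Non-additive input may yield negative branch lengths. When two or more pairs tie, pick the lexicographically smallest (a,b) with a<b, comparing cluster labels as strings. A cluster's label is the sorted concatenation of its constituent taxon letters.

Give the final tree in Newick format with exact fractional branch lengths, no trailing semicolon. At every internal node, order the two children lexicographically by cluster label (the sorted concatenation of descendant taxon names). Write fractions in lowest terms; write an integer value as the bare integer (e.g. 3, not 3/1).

((((D:15/4,Z:-7/4):55/16,I:57/16):37/16,((J:7/10,M:43/10):27/4,Q:29/4):53/16):-5/32,W:-5/32)

iteration 1: select J,M (d=5, Q=-147); attach at lengths (7/10, 43/10); label the merged cluster JM
  updated: d(D,JM)=17, d(I,JM)=39/2, d(JM,Q)=14, d(JM,W)=11, d(JM,Z)=7
iteration 2: select D,Z (d=2, Q=-90); attach at lengths (15/4, -7/4); label the merged cluster DZ
  updated: d(DZ,I)=7, d(DZ,JM)=11, d(DZ,Q)=18, d(DZ,W)=7
iteration 3: select JM,Q (d=14, Q=-141/2); attach at lengths (27/4, 29/4); label the merged cluster JMQ
  updated: d(DZ,JMQ)=15/2, d(I,JMQ)=43/4, d(JMQ,W)=3
iteration 4: select DZ,I (d=7, Q=-117/4); attach at lengths (55/16, 57/16); label the merged cluster DIZ
  updated: d(DIZ,JMQ)=45/8, d(DIZ,W)=2
iteration 5: select DIZ,JMQ (d=45/8, Q=-85/8); attach at lengths (37/16, 53/16); label the merged cluster DIJMQZ
  updated: d(DIJMQZ,W)=-5/16
iteration 6: select DIJMQZ,W (d=-5/16); attach at lengths (-5/32, -5/32); label the merged cluster DIJMQWZ
final tree: ((((D:15/4,Z:-7/4):55/16,I:57/16):37/16,((J:7/10,M:43/10):27/4,Q:29/4):53/16):-5/32,W:-5/32)
total length: 533/16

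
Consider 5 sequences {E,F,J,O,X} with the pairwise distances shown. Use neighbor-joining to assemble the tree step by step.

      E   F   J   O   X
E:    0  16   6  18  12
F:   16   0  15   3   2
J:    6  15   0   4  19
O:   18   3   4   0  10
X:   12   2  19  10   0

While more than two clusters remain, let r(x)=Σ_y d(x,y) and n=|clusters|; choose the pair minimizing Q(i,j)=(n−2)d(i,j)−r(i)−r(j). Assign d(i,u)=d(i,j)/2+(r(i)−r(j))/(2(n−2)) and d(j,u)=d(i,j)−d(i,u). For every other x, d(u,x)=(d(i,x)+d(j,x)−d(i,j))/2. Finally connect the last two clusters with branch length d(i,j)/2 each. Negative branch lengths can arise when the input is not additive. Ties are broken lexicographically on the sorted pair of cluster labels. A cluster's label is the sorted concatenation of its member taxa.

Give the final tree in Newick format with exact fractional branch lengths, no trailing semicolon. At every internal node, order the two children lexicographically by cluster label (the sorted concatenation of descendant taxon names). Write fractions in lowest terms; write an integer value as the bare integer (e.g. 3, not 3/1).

iteration 1: select E,J (d=6, Q=-78); attach at lengths (13/3, 5/3); label the merged cluster EJ
  updated: d(EJ,F)=25/2, d(EJ,O)=8, d(EJ,X)=25/2
iteration 2: select EJ,O (d=8, Q=-38); attach at lengths (7, 1); label the merged cluster EJO
  updated: d(EJO,F)=15/4, d(EJO,X)=29/4
iteration 3: select EJO,F (d=15/4, Q=-13); attach at lengths (9/2, -3/4); label the merged cluster EFJO
  updated: d(EFJO,X)=11/4
iteration 4: select EFJO,X (d=11/4); attach at lengths (11/8, 11/8); label the merged cluster EFJOX
final tree: ((((E:13/3,J:5/3):7,O:1):9/2,F:-3/4):11/8,X:11/8)
total length: 41/2

((((E:13/3,J:5/3):7,O:1):9/2,F:-3/4):11/8,X:11/8)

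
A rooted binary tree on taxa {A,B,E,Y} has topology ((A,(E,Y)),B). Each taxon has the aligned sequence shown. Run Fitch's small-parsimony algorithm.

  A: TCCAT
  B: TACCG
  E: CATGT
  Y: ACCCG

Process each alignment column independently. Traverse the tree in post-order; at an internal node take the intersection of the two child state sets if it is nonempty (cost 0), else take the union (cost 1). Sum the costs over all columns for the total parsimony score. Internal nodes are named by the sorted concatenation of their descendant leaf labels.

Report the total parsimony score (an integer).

EY@0: {C} ∪ {A} = {A,C} (union, +1)
AEY@0: {T} ∪ {A,C} = {A,C,T} (union, +1)
ABEY@0: {A,C,T} ∩ {T} = {T} (intersection, +0)
EY@1: {A} ∪ {C} = {A,C} (union, +1)
AEY@1: {C} ∩ {A,C} = {C} (intersection, +0)
ABEY@1: {C} ∪ {A} = {A,C} (union, +1)
EY@2: {T} ∪ {C} = {C,T} (union, +1)
AEY@2: {C} ∩ {C,T} = {C} (intersection, +0)
ABEY@2: {C} ∩ {C} = {C} (intersection, +0)
EY@3: {G} ∪ {C} = {C,G} (union, +1)
AEY@3: {A} ∪ {C,G} = {A,C,G} (union, +1)
ABEY@3: {A,C,G} ∩ {C} = {C} (intersection, +0)
EY@4: {T} ∪ {G} = {G,T} (union, +1)
AEY@4: {T} ∩ {G,T} = {T} (intersection, +0)
ABEY@4: {T} ∪ {G} = {G,T} (union, +1)
per-site changes: [2, 2, 1, 2, 2]; total = 9

9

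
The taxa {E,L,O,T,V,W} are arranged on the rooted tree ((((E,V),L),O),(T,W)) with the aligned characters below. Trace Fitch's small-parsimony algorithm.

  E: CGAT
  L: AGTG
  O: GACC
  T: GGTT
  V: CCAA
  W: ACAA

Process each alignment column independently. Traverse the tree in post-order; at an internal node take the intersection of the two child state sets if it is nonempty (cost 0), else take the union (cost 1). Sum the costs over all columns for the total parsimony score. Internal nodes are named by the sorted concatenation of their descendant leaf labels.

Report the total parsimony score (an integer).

13

site 0, node EV: E={C} ∩ V={C} → {C} (+0)
site 0, node ELV: EV={C} ∪ L={A} → {A,C} (+1)
site 0, node ELOV: ELV={A,C} ∪ O={G} → {A,C,G} (+1)
site 0, node TW: T={G} ∪ W={A} → {A,G} (+1)
site 0, node ELOTVW: ELOV={A,C,G} ∩ TW={A,G} → {A,G} (+0)
site 1, node EV: E={G} ∪ V={C} → {C,G} (+1)
site 1, node ELV: EV={C,G} ∩ L={G} → {G} (+0)
site 1, node ELOV: ELV={G} ∪ O={A} → {A,G} (+1)
site 1, node TW: T={G} ∪ W={C} → {C,G} (+1)
site 1, node ELOTVW: ELOV={A,G} ∩ TW={C,G} → {G} (+0)
site 2, node EV: E={A} ∩ V={A} → {A} (+0)
site 2, node ELV: EV={A} ∪ L={T} → {A,T} (+1)
site 2, node ELOV: ELV={A,T} ∪ O={C} → {A,C,T} (+1)
site 2, node TW: T={T} ∪ W={A} → {A,T} (+1)
site 2, node ELOTVW: ELOV={A,C,T} ∩ TW={A,T} → {A,T} (+0)
site 3, node EV: E={T} ∪ V={A} → {A,T} (+1)
site 3, node ELV: EV={A,T} ∪ L={G} → {A,G,T} (+1)
site 3, node ELOV: ELV={A,G,T} ∪ O={C} → {A,C,G,T} (+1)
site 3, node TW: T={T} ∪ W={A} → {A,T} (+1)
site 3, node ELOTVW: ELOV={A,C,G,T} ∩ TW={A,T} → {A,T} (+0)
per-site changes: [3, 3, 3, 4]; total = 13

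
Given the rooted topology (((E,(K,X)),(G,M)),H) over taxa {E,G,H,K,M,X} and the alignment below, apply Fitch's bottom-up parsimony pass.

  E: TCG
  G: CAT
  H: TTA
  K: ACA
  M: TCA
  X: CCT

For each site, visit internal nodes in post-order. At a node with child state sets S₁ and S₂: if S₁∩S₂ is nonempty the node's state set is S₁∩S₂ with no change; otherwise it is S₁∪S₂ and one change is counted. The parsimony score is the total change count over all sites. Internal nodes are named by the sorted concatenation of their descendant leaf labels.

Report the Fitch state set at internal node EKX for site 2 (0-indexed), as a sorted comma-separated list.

[col 0] KX: children K:{A}, X:{C} ∪→ {A,C}; cost 1
[col 0] EKX: children E:{T}, KX:{A,C} ∪→ {A,C,T}; cost 1
[col 0] GM: children G:{C}, M:{T} ∪→ {C,T}; cost 1
[col 0] EGKMX: children EKX:{A,C,T}, GM:{C,T} ∩→ {C,T}; cost 0
[col 0] EGHKMX: children EGKMX:{C,T}, H:{T} ∩→ {T}; cost 0
[col 1] KX: children K:{C}, X:{C} ∩→ {C}; cost 0
[col 1] EKX: children E:{C}, KX:{C} ∩→ {C}; cost 0
[col 1] GM: children G:{A}, M:{C} ∪→ {A,C}; cost 1
[col 1] EGKMX: children EKX:{C}, GM:{A,C} ∩→ {C}; cost 0
[col 1] EGHKMX: children EGKMX:{C}, H:{T} ∪→ {C,T}; cost 1
[col 2] KX: children K:{A}, X:{T} ∪→ {A,T}; cost 1
[col 2] EKX: children E:{G}, KX:{A,T} ∪→ {A,G,T}; cost 1
[col 2] GM: children G:{T}, M:{A} ∪→ {A,T}; cost 1
[col 2] EGKMX: children EKX:{A,G,T}, GM:{A,T} ∩→ {A,T}; cost 0
[col 2] EGHKMX: children EGKMX:{A,T}, H:{A} ∩→ {A}; cost 0
per-site changes: [3, 2, 3]; total = 8

A,G,T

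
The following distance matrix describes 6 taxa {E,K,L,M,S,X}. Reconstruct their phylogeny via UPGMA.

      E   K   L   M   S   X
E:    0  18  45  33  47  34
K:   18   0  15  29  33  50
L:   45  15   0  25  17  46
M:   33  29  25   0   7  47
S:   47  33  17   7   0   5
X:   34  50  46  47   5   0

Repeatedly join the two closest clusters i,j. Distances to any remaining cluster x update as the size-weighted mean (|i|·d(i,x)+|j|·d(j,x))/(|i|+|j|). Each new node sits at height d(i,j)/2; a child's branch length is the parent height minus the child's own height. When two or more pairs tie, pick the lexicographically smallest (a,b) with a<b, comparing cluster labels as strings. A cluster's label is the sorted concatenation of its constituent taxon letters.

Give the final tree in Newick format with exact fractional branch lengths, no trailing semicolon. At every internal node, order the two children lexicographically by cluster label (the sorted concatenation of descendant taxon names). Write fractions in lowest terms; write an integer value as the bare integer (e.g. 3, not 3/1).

((E:16,((K:15/2,L:15/2):6,M:27/2):5/2):25/16,(S:5/2,X:5/2):241/16)

step 1: merge (S,X) at d=5; branch lengths S→5/2, X→5/2; new cluster SX
  updated: d(E,SX)=81/2, d(K,SX)=83/2, d(L,SX)=63/2, d(M,SX)=27
step 2: merge (K,L) at d=15; branch lengths K→15/2, L→15/2; new cluster KL
  updated: d(E,KL)=63/2, d(KL,M)=27, d(KL,SX)=73/2
step 3: merge (KL,M) at d=27; branch lengths KL→6, M→27/2; new cluster KLM
  updated: d(E,KLM)=32, d(KLM,SX)=100/3
step 4: merge (E,KLM) at d=32; branch lengths E→16, KLM→5/2; new cluster EKLM
  updated: d(EKLM,SX)=281/8
step 5: merge (EKLM,SX) at d=281/8; branch lengths EKLM→25/16, SX→241/16; new cluster EKLMSX
final tree: ((E:16,((K:15/2,L:15/2):6,M:27/2):5/2):25/16,(S:5/2,X:5/2):241/16)
total length: 597/8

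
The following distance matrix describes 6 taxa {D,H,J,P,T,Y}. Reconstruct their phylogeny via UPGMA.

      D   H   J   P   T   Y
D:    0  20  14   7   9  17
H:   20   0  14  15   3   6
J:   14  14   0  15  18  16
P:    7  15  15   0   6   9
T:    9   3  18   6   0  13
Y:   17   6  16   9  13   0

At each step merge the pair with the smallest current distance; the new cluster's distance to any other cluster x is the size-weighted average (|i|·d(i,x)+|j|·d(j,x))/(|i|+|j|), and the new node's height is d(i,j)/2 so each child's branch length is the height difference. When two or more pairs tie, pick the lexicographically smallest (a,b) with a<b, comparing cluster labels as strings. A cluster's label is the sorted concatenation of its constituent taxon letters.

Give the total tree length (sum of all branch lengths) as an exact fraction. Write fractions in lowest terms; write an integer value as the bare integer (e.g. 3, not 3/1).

1889/60

1. join H+T (d=3) ⇒ HT; edges |H|=3/2, |T|=3/2
  updated: d(D,HT)=29/2, d(HT,J)=16, d(HT,P)=21/2, d(HT,Y)=19/2
2. join D+P (d=7) ⇒ DP; edges |D|=7/2, |P|=7/2
  updated: d(DP,HT)=25/2, d(DP,J)=29/2, d(DP,Y)=13
3. join HT+Y (d=19/2) ⇒ HTY; edges |HT|=13/4, |Y|=19/4
  updated: d(DP,HTY)=38/3, d(HTY,J)=16
4. join DP+HTY (d=38/3) ⇒ DHPTY; edges |DP|=17/6, |HTY|=19/12
  updated: d(DHPTY,J)=77/5
5. join DHPTY+J (d=77/5) ⇒ DHJPTY; edges |DHPTY|=41/30, |J|=77/10
final tree: (((D:7/2,P:7/2):17/6,((H:3/2,T:3/2):13/4,Y:19/4):19/12):41/30,J:77/10)
total length: 1889/60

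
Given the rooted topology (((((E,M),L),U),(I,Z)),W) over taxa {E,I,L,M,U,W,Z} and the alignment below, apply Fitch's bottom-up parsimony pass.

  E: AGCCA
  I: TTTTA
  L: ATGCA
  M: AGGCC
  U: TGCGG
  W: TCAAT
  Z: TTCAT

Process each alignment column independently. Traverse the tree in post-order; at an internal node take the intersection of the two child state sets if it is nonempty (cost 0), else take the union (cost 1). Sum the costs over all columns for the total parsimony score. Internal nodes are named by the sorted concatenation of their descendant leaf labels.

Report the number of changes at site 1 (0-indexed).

3

EM@0: {A} ∩ {A} = {A} (intersection, +0)
ELM@0: {A} ∩ {A} = {A} (intersection, +0)
ELMU@0: {A} ∪ {T} = {A,T} (union, +1)
IZ@0: {T} ∩ {T} = {T} (intersection, +0)
EILMUZ@0: {A,T} ∩ {T} = {T} (intersection, +0)
EILMUWZ@0: {T} ∩ {T} = {T} (intersection, +0)
EM@1: {G} ∩ {G} = {G} (intersection, +0)
ELM@1: {G} ∪ {T} = {G,T} (union, +1)
ELMU@1: {G,T} ∩ {G} = {G} (intersection, +0)
IZ@1: {T} ∩ {T} = {T} (intersection, +0)
EILMUZ@1: {G} ∪ {T} = {G,T} (union, +1)
EILMUWZ@1: {G,T} ∪ {C} = {C,G,T} (union, +1)
EM@2: {C} ∪ {G} = {C,G} (union, +1)
ELM@2: {C,G} ∩ {G} = {G} (intersection, +0)
ELMU@2: {G} ∪ {C} = {C,G} (union, +1)
IZ@2: {T} ∪ {C} = {C,T} (union, +1)
EILMUZ@2: {C,G} ∩ {C,T} = {C} (intersection, +0)
EILMUWZ@2: {C} ∪ {A} = {A,C} (union, +1)
EM@3: {C} ∩ {C} = {C} (intersection, +0)
ELM@3: {C} ∩ {C} = {C} (intersection, +0)
ELMU@3: {C} ∪ {G} = {C,G} (union, +1)
IZ@3: {T} ∪ {A} = {A,T} (union, +1)
EILMUZ@3: {C,G} ∪ {A,T} = {A,C,G,T} (union, +1)
EILMUWZ@3: {A,C,G,T} ∩ {A} = {A} (intersection, +0)
EM@4: {A} ∪ {C} = {A,C} (union, +1)
ELM@4: {A,C} ∩ {A} = {A} (intersection, +0)
ELMU@4: {A} ∪ {G} = {A,G} (union, +1)
IZ@4: {A} ∪ {T} = {A,T} (union, +1)
EILMUZ@4: {A,G} ∩ {A,T} = {A} (intersection, +0)
EILMUWZ@4: {A} ∪ {T} = {A,T} (union, +1)
per-site changes: [1, 3, 4, 3, 4]; total = 15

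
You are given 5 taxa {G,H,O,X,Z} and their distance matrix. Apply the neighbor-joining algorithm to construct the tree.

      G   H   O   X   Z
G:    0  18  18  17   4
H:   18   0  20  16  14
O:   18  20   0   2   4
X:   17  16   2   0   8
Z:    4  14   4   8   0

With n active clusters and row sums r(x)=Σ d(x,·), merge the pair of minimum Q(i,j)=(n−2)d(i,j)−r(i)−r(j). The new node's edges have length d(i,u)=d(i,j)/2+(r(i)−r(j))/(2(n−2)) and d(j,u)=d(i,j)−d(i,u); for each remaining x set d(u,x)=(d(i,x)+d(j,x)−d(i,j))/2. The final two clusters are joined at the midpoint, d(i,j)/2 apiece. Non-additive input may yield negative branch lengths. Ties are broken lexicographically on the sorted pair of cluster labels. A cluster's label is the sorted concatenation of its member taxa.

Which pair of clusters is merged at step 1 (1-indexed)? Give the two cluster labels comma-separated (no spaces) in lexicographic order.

iteration 1: select O,X (d=2, Q=-81); attach at lengths (7/6, 5/6); label the merged cluster OX
  updated: d(G,OX)=33/2, d(H,OX)=17, d(OX,Z)=5
iteration 2: select G,Z (d=4, Q=-107/2); attach at lengths (47/8, -15/8); label the merged cluster GZ
  updated: d(GZ,H)=14, d(GZ,OX)=35/4
iteration 3: select GZ,H (d=14, Q=-159/4); attach at lengths (23/8, 89/8); label the merged cluster GHZ
  updated: d(GHZ,OX)=47/8
iteration 4: select GHZ,OX (d=47/8); attach at lengths (47/16, 47/16); label the merged cluster GHOXZ
final tree: (((G:47/8,Z:-15/8):23/8,H:89/8):47/16,(O:7/6,X:5/6):47/16)
total length: 207/8

O,X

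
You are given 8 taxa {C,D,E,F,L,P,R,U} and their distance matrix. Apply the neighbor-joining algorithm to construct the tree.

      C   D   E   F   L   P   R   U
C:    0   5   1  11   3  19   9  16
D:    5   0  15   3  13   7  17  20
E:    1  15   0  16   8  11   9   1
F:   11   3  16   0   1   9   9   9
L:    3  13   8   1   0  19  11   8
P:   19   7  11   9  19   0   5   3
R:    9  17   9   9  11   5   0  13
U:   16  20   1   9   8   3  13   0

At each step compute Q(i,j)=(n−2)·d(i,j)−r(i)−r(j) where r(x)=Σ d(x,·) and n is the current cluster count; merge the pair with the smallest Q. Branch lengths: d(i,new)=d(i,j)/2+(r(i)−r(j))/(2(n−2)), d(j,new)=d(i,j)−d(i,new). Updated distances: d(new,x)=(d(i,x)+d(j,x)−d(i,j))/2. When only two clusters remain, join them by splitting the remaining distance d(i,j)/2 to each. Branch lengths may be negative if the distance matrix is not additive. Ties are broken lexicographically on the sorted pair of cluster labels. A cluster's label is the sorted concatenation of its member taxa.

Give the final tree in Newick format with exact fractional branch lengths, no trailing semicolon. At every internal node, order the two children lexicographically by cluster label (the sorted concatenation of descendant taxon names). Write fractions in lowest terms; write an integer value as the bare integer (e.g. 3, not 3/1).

(((C:27/16,L:21/16):25/16,(D:19/6,F:-1/6):47/16):61/32,((E:-1/4,U:5/4):57/16,(P:29/10,R:21/10):39/16):61/32)

step 1: merge (E,U) at d=1, Q=-125; branch lengths E→-1/4, U→5/4; new cluster EU
  updated: d(C,EU)=8, d(D,EU)=17, d(EU,F)=12, d(EU,L)=15/2, d(EU,P)=13/2, d(EU,R)=21/2
step 2: merge (P,R) at d=5, Q=-102; branch lengths P→29/10, R→21/10; new cluster PR
  updated: d(C,PR)=23/2, d(D,PR)=19/2, d(EU,PR)=6, d(F,PR)=13/2, d(L,PR)=25/2
step 3: merge (EU,PR) at d=6, Q=-145/2; branch lengths EU→57/16, PR→39/16; new cluster EPRU
  updated: d(C,EPRU)=27/4, d(D,EPRU)=41/4, d(EPRU,F)=25/4, d(EPRU,L)=7
step 4: merge (D,F) at d=3, Q=-87/2; branch lengths D→19/6, F→-1/6; new cluster DF
  updated: d(C,DF)=13/2, d(DF,EPRU)=27/4, d(DF,L)=11/2
step 5: merge (C,L) at d=3, Q=-103/4; branch lengths C→27/16, L→21/16; new cluster CL
  updated: d(CL,DF)=9/2, d(CL,EPRU)=43/8
step 6: merge (CL,DF) at d=9/2, Q=-133/8; branch lengths CL→25/16, DF→47/16; new cluster CDFL
  updated: d(CDFL,EPRU)=61/16
step 7: merge (CDFL,EPRU) at d=61/16; branch lengths CDFL→61/32, EPRU→61/32; new cluster CDEFLPRU
final tree: (((C:27/16,L:21/16):25/16,(D:19/6,F:-1/6):47/16):61/32,((E:-1/4,U:5/4):57/16,(P:29/10,R:21/10):39/16):61/32)
total length: 421/16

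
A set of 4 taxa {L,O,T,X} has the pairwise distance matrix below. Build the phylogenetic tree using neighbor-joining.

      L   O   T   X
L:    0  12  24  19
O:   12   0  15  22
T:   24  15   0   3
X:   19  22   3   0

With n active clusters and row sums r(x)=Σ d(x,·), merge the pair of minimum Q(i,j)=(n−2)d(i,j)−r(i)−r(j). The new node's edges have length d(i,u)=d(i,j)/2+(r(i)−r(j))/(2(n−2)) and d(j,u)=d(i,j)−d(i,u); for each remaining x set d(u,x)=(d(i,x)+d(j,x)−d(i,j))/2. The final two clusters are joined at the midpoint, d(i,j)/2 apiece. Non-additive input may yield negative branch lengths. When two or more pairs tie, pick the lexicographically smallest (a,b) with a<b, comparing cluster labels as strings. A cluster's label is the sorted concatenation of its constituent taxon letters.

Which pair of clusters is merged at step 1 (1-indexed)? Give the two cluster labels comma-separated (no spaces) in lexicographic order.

step 1: merge (L,O) at d=12, Q=-80; branch lengths L→15/2, O→9/2; new cluster LO
  updated: d(LO,T)=27/2, d(LO,X)=29/2
step 2: merge (LO,T) at d=27/2, Q=-31; branch lengths LO→25/2, T→1; new cluster LOT
  updated: d(LOT,X)=2
step 3: merge (LOT,X) at d=2; branch lengths LOT→1, X→1; new cluster LOTX
final tree: (((L:15/2,O:9/2):25/2,T:1):1,X:1)
total length: 55/2

L,O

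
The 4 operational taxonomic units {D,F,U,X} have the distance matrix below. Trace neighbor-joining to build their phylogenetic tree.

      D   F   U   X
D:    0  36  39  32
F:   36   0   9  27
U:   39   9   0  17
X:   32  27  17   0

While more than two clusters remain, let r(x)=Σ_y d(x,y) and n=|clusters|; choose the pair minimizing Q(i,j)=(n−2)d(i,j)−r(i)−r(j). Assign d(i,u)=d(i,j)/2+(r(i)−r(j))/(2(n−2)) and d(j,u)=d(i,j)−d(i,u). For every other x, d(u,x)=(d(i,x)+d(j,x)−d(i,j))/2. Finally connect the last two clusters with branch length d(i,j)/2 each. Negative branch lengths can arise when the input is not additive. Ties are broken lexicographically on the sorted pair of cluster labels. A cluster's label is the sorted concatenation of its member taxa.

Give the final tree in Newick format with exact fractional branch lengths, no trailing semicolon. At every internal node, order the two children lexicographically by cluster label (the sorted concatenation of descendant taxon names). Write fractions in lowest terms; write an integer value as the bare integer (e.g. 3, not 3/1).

step 1: merge (D,X) at d=32, Q=-119; branch lengths D→95/4, X→33/4; new cluster DX
  updated: d(DX,F)=31/2, d(DX,U)=12
step 2: merge (DX,F) at d=31/2, Q=-73/2; branch lengths DX→37/4, F→25/4; new cluster DFX
  updated: d(DFX,U)=11/4
step 3: merge (DFX,U) at d=11/4; branch lengths DFX→11/8, U→11/8; new cluster DFUX
final tree: (((D:95/4,X:33/4):37/4,F:25/4):11/8,U:11/8)
total length: 201/4

(((D:95/4,X:33/4):37/4,F:25/4):11/8,U:11/8)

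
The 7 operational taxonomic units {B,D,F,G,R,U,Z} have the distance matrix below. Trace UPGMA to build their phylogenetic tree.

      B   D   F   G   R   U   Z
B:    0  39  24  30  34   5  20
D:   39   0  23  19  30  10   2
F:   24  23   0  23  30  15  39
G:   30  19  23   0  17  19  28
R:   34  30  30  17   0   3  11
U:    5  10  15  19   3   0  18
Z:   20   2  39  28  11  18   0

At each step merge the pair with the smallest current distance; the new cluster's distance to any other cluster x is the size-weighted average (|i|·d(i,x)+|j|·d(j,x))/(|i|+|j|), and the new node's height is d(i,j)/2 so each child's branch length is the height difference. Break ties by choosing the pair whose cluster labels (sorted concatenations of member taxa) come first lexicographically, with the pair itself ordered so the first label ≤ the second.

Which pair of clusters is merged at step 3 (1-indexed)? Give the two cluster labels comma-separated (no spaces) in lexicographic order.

step 1: merge (D,Z) at d=2; branch lengths D→1, Z→1; new cluster DZ
  updated: d(B,DZ)=59/2, d(DZ,F)=31, d(DZ,G)=47/2, d(DZ,R)=41/2, d(DZ,U)=14
step 2: merge (R,U) at d=3; branch lengths R→3/2, U→3/2; new cluster RU
  updated: d(B,RU)=39/2, d(DZ,RU)=69/4, d(F,RU)=45/2, d(G,RU)=18
step 3: merge (DZ,RU) at d=69/4; branch lengths DZ→61/8, RU→57/8; new cluster DRUZ
  updated: d(B,DRUZ)=49/2, d(DRUZ,F)=107/4, d(DRUZ,G)=83/4
step 4: merge (DRUZ,G) at d=83/4; branch lengths DRUZ→7/4, G→83/8; new cluster DGRUZ
  updated: d(B,DGRUZ)=128/5, d(DGRUZ,F)=26
step 5: merge (B,F) at d=24; branch lengths B→12, F→12; new cluster BF
  updated: d(BF,DGRUZ)=129/5
step 6: merge (BF,DGRUZ) at d=129/5; branch lengths BF→9/10, DGRUZ→101/40; new cluster BDFGRUZ
final tree: ((B:12,F:12):9/10,(((D:1,Z:1):61/8,(R:3/2,U:3/2):57/8):7/4,G:83/8):101/40)
total length: 593/10

DZ,RU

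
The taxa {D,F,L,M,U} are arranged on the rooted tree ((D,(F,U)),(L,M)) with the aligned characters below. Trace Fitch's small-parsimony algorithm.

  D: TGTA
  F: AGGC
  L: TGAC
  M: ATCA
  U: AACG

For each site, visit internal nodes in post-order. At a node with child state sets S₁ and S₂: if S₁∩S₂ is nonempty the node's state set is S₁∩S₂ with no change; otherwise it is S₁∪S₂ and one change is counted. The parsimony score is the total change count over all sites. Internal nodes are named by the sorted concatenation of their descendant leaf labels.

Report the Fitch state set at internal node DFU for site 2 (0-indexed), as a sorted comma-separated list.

C,G,T

FU@0: {A} ∩ {A} = {A} (intersection, +0)
DFU@0: {T} ∪ {A} = {A,T} (union, +1)
LM@0: {T} ∪ {A} = {A,T} (union, +1)
DFLMU@0: {A,T} ∩ {A,T} = {A,T} (intersection, +0)
FU@1: {G} ∪ {A} = {A,G} (union, +1)
DFU@1: {G} ∩ {A,G} = {G} (intersection, +0)
LM@1: {G} ∪ {T} = {G,T} (union, +1)
DFLMU@1: {G} ∩ {G,T} = {G} (intersection, +0)
FU@2: {G} ∪ {C} = {C,G} (union, +1)
DFU@2: {T} ∪ {C,G} = {C,G,T} (union, +1)
LM@2: {A} ∪ {C} = {A,C} (union, +1)
DFLMU@2: {C,G,T} ∩ {A,C} = {C} (intersection, +0)
FU@3: {C} ∪ {G} = {C,G} (union, +1)
DFU@3: {A} ∪ {C,G} = {A,C,G} (union, +1)
LM@3: {C} ∪ {A} = {A,C} (union, +1)
DFLMU@3: {A,C,G} ∩ {A,C} = {A,C} (intersection, +0)
per-site changes: [2, 2, 3, 3]; total = 10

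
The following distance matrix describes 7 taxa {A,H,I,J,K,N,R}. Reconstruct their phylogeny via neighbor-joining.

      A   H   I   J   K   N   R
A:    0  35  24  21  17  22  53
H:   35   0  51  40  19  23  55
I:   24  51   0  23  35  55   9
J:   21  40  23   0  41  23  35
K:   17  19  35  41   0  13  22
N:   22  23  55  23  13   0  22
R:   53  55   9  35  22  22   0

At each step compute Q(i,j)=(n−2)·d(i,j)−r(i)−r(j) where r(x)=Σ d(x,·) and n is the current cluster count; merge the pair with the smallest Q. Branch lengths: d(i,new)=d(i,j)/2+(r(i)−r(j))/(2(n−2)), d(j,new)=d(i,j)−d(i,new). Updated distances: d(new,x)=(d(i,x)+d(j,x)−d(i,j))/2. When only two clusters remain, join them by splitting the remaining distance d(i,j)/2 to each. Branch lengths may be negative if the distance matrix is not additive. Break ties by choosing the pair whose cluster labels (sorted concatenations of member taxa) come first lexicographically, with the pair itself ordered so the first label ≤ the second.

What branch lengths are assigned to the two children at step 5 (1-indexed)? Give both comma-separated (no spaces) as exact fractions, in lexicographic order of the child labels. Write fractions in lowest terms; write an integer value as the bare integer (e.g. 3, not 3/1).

1. join I+R (d=9, Q=-348) ⇒ IR; edges |I|=23/5, |R|=22/5
  updated: d(A,IR)=34, d(H,IR)=97/2, d(IR,J)=49/2, d(IR,K)=24, d(IR,N)=34
2. join IR+J (d=49/2, Q=-433/2) ⇒ IJR; edges |IR|=227/16, |J|=165/16
  updated: d(A,IJR)=61/4, d(H,IJR)=32, d(IJR,K)=81/4, d(IJR,N)=65/4
3. join A+IJR (d=61/4, Q=-509/4) ⇒ AIJR; edges |A|=205/24, |IJR|=161/24
  updated: d(AIJR,H)=207/8, d(AIJR,K)=11, d(AIJR,N)=23/2
4. join AIJR+N (d=23/2, Q=-583/8) ⇒ AIJNR; edges |AIJR|=191/32, |N|=177/32
  updated: d(AIJNR,H)=299/16, d(AIJNR,K)=25/4
5. join AIJNR+H (d=299/16, Q=-703/16) ⇒ AHIJNR; edges |AIJNR|=95/32, |H|=503/32
  updated: d(AHIJNR,K)=105/32
6. join AHIJNR+K (d=105/32) ⇒ AHIJKNR; edges |AHIJNR|=105/64, |K|=105/64
final tree: ((((A:205/24,((I:23/5,R:22/5):227/16,J:165/16):161/24):191/32,N:177/32):95/32,H:503/32):105/64,K:105/64)
total length: 2631/32

95/32,503/32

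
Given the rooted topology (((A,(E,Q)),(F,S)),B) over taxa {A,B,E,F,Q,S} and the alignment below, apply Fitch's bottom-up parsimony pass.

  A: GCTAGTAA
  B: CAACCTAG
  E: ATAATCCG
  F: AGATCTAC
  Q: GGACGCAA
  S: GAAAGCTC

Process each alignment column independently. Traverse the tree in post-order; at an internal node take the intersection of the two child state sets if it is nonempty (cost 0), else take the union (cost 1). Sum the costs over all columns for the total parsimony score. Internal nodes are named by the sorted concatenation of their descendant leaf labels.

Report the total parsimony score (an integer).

[col 0] EQ: children E:{A}, Q:{G} ∪→ {A,G}; cost 1
[col 0] AEQ: children A:{G}, EQ:{A,G} ∩→ {G}; cost 0
[col 0] FS: children F:{A}, S:{G} ∪→ {A,G}; cost 1
[col 0] AEFQS: children AEQ:{G}, FS:{A,G} ∩→ {G}; cost 0
[col 0] ABEFQS: children AEFQS:{G}, B:{C} ∪→ {C,G}; cost 1
[col 1] EQ: children E:{T}, Q:{G} ∪→ {G,T}; cost 1
[col 1] AEQ: children A:{C}, EQ:{G,T} ∪→ {C,G,T}; cost 1
[col 1] FS: children F:{G}, S:{A} ∪→ {A,G}; cost 1
[col 1] AEFQS: children AEQ:{C,G,T}, FS:{A,G} ∩→ {G}; cost 0
[col 1] ABEFQS: children AEFQS:{G}, B:{A} ∪→ {A,G}; cost 1
[col 2] EQ: children E:{A}, Q:{A} ∩→ {A}; cost 0
[col 2] AEQ: children A:{T}, EQ:{A} ∪→ {A,T}; cost 1
[col 2] FS: children F:{A}, S:{A} ∩→ {A}; cost 0
[col 2] AEFQS: children AEQ:{A,T}, FS:{A} ∩→ {A}; cost 0
[col 2] ABEFQS: children AEFQS:{A}, B:{A} ∩→ {A}; cost 0
[col 3] EQ: children E:{A}, Q:{C} ∪→ {A,C}; cost 1
[col 3] AEQ: children A:{A}, EQ:{A,C} ∩→ {A}; cost 0
[col 3] FS: children F:{T}, S:{A} ∪→ {A,T}; cost 1
[col 3] AEFQS: children AEQ:{A}, FS:{A,T} ∩→ {A}; cost 0
[col 3] ABEFQS: children AEFQS:{A}, B:{C} ∪→ {A,C}; cost 1
[col 4] EQ: children E:{T}, Q:{G} ∪→ {G,T}; cost 1
[col 4] AEQ: children A:{G}, EQ:{G,T} ∩→ {G}; cost 0
[col 4] FS: children F:{C}, S:{G} ∪→ {C,G}; cost 1
[col 4] AEFQS: children AEQ:{G}, FS:{C,G} ∩→ {G}; cost 0
[col 4] ABEFQS: children AEFQS:{G}, B:{C} ∪→ {C,G}; cost 1
[col 5] EQ: children E:{C}, Q:{C} ∩→ {C}; cost 0
[col 5] AEQ: children A:{T}, EQ:{C} ∪→ {C,T}; cost 1
[col 5] FS: children F:{T}, S:{C} ∪→ {C,T}; cost 1
[col 5] AEFQS: children AEQ:{C,T}, FS:{C,T} ∩→ {C,T}; cost 0
[col 5] ABEFQS: children AEFQS:{C,T}, B:{T} ∩→ {T}; cost 0
[col 6] EQ: children E:{C}, Q:{A} ∪→ {A,C}; cost 1
[col 6] AEQ: children A:{A}, EQ:{A,C} ∩→ {A}; cost 0
[col 6] FS: children F:{A}, S:{T} ∪→ {A,T}; cost 1
[col 6] AEFQS: children AEQ:{A}, FS:{A,T} ∩→ {A}; cost 0
[col 6] ABEFQS: children AEFQS:{A}, B:{A} ∩→ {A}; cost 0
[col 7] EQ: children E:{G}, Q:{A} ∪→ {A,G}; cost 1
[col 7] AEQ: children A:{A}, EQ:{A,G} ∩→ {A}; cost 0
[col 7] FS: children F:{C}, S:{C} ∩→ {C}; cost 0
[col 7] AEFQS: children AEQ:{A}, FS:{C} ∪→ {A,C}; cost 1
[col 7] ABEFQS: children AEFQS:{A,C}, B:{G} ∪→ {A,C,G}; cost 1
per-site changes: [3, 4, 1, 3, 3, 2, 2, 3]; total = 21

21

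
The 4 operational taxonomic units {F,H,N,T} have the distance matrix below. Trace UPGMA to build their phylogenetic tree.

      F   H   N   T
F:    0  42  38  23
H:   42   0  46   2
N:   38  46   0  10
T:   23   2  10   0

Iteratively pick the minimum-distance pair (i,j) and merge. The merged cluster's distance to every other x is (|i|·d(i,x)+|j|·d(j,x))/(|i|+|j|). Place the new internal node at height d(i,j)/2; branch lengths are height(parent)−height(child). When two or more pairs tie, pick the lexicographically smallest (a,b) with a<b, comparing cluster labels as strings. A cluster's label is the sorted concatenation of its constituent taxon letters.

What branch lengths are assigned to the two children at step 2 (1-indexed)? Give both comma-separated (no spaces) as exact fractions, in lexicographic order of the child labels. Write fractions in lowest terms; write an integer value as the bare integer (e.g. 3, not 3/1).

iteration 1: select H,T (d=2); attach at lengths (1, 1); label the merged cluster HT
  updated: d(F,HT)=65/2, d(HT,N)=28
iteration 2: select HT,N (d=28); attach at lengths (13, 14); label the merged cluster HNT
  updated: d(F,HNT)=103/3
iteration 3: select F,HNT (d=103/3); attach at lengths (103/6, 19/6); label the merged cluster FHNT
final tree: (F:103/6,((H:1,T:1):13,N:14):19/6)
total length: 148/3

13,14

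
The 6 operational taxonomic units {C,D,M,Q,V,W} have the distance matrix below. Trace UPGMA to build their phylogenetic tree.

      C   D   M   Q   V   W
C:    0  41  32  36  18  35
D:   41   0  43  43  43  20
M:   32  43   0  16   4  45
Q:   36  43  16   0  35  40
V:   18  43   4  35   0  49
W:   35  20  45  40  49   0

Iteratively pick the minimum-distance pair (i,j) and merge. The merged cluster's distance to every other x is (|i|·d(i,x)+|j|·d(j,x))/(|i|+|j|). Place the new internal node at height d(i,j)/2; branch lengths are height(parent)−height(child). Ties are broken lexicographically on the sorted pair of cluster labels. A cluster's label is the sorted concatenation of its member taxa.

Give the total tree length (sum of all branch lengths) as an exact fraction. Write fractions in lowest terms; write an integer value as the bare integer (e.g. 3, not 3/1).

iteration 1: select M,V (d=4); attach at lengths (2, 2); label the merged cluster MV
  updated: d(C,MV)=25, d(D,MV)=43, d(MV,Q)=51/2, d(MV,W)=47
iteration 2: select D,W (d=20); attach at lengths (10, 10); label the merged cluster DW
  updated: d(C,DW)=38, d(DW,MV)=45, d(DW,Q)=83/2
iteration 3: select C,MV (d=25); attach at lengths (25/2, 21/2); label the merged cluster CMV
  updated: d(CMV,DW)=128/3, d(CMV,Q)=29
iteration 4: select CMV,Q (d=29); attach at lengths (2, 29/2); label the merged cluster CMQV
  updated: d(CMQV,DW)=339/8
iteration 5: select CMQV,DW (d=339/8); attach at lengths (107/16, 179/16); label the merged cluster CDMQVW
final tree: (((C:25/2,(M:2,V:2):21/2):2,Q:29/2):107/16,(D:10,W:10):179/16)
total length: 651/8

651/8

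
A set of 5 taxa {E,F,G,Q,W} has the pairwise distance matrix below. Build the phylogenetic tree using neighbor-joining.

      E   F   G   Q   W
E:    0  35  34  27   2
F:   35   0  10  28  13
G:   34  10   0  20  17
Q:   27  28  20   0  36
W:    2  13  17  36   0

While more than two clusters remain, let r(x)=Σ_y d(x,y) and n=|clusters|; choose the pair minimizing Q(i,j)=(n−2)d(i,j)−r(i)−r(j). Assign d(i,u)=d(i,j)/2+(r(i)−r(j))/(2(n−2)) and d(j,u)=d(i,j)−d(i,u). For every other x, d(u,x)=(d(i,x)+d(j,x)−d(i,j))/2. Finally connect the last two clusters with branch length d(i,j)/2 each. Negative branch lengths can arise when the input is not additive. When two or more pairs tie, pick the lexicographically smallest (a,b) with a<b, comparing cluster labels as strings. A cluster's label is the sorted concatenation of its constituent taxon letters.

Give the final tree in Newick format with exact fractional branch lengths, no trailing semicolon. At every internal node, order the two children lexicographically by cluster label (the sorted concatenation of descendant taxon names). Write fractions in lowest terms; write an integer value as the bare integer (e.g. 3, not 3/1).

((((E:6,W:-4):121/8,Q:123/8):29/8,F:53/8):27/16,G:27/16)

1. join E+W (d=2, Q=-160) ⇒ EW; edges |E|=6, |W|=-4
  updated: d(EW,F)=23, d(EW,G)=49/2, d(EW,Q)=61/2
2. join EW+Q (d=61/2, Q=-191/2) ⇒ EQW; edges |EW|=121/8, |Q|=123/8
  updated: d(EQW,F)=41/4, d(EQW,G)=7
3. join EQW+F (d=41/4, Q=-109/4) ⇒ EFQW; edges |EQW|=29/8, |F|=53/8
  updated: d(EFQW,G)=27/8
4. join EFQW+G (d=27/8) ⇒ EFGQW; edges |EFQW|=27/16, |G|=27/16
final tree: ((((E:6,W:-4):121/8,Q:123/8):29/8,F:53/8):27/16,G:27/16)
total length: 369/8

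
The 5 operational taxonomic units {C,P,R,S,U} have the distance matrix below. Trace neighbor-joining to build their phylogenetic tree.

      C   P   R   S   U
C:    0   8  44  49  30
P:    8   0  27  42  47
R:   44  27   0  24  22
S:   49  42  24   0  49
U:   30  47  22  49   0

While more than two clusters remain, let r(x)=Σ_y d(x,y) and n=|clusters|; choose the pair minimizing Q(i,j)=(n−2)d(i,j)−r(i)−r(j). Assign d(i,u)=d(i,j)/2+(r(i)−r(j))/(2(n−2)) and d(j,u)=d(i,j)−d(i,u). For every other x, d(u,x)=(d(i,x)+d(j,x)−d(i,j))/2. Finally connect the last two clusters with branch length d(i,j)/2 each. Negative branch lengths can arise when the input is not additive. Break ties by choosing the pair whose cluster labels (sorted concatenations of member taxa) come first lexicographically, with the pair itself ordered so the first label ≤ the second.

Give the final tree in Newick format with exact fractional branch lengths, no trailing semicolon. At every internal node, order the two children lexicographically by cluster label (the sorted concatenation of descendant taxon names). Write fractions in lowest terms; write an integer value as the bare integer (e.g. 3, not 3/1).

step 1: merge (C,P) at d=8, Q=-231; branch lengths C→31/6, P→17/6; new cluster CP
  updated: d(CP,R)=63/2, d(CP,S)=83/2, d(CP,U)=69/2
step 2: merge (CP,U) at d=69/2, Q=-144; branch lengths CP→71/4, U→67/4; new cluster CPU
  updated: d(CPU,R)=19/2, d(CPU,S)=28
step 3: merge (CPU,R) at d=19/2, Q=-123/2; branch lengths CPU→27/4, R→11/4; new cluster CPRU
  updated: d(CPRU,S)=85/4
step 4: merge (CPRU,S) at d=85/4; branch lengths CPRU→85/8, S→85/8; new cluster CPRSU
final tree: ((((C:31/6,P:17/6):71/4,U:67/4):27/4,R:11/4):85/8,S:85/8)
total length: 293/4

((((C:31/6,P:17/6):71/4,U:67/4):27/4,R:11/4):85/8,S:85/8)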